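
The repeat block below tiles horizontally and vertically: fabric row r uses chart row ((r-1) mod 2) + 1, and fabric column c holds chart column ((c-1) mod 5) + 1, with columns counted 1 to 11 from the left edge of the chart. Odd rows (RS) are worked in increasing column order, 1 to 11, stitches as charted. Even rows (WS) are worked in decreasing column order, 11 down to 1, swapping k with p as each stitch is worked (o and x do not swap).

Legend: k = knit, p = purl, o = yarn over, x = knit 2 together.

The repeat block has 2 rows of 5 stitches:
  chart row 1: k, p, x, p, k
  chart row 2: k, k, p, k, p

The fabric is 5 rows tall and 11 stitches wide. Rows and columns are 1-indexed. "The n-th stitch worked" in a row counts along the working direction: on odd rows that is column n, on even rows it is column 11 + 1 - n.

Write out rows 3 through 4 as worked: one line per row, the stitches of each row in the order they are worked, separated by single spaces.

Row 3: chart row 1, RS - tile across columns 1-11 and work as-is.
Row 4: chart row 2, WS - tiled (columns 1-11): k k p k p k k p k p k; work from column 11 back to 1 with k<->p swapped.

Result:
k p x p k k p x p k k
p k p k p p k p k p p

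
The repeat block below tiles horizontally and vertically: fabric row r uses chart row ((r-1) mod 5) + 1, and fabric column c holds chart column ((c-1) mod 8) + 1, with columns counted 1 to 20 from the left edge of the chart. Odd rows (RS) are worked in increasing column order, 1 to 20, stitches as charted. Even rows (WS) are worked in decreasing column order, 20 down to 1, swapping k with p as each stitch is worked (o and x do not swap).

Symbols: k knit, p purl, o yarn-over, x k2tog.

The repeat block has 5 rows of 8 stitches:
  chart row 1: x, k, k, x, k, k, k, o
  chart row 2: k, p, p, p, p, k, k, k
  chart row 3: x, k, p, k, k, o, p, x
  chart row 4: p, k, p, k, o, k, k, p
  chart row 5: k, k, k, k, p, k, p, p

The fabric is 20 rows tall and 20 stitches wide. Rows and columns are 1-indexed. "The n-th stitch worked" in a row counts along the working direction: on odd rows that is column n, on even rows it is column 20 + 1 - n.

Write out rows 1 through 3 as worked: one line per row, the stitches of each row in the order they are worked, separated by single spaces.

Row 1: chart row 1, RS - tile across columns 1-20 and work as-is.
Row 2: chart row 2, WS - tiled (columns 1-20): k p p p p k k k k p p p p k k k k p p p; work from column 20 back to 1 with k<->p swapped.
Row 3: chart row 3, RS - tile across columns 1-20 and work as-is.

Rows as worked:
x k k x k k k o x k k x k k k o x k k x
k k k p p p p k k k k p p p p k k k k p
x k p k k o p x x k p k k o p x x k p k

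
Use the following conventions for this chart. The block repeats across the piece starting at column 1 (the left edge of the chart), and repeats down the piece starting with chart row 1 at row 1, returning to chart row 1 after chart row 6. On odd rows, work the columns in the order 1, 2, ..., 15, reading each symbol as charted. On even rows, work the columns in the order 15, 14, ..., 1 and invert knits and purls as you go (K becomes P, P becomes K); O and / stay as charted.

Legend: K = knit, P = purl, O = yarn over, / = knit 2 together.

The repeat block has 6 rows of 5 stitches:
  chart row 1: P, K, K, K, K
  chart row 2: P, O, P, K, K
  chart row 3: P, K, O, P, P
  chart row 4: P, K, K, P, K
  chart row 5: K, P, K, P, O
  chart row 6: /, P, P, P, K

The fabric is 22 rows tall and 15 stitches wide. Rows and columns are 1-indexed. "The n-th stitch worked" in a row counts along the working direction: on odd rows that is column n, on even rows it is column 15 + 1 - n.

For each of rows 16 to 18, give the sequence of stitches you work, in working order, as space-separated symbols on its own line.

Rows as worked:
P K P P K P K P P K P K P P K
K P K P O K P K P O K P K P O
P K K K / P K K K / P K K K /

Derivation:
Row 16: chart row 4, WS - tiled (columns 1-15): P K K P K P K K P K P K K P K; work from column 15 back to 1 with K<->P swapped.
Row 17: chart row 5, RS - tile across columns 1-15 and work as-is.
Row 18: chart row 6, WS - tiled (columns 1-15): / P P P K / P P P K / P P P K; work from column 15 back to 1 with K<->P swapped.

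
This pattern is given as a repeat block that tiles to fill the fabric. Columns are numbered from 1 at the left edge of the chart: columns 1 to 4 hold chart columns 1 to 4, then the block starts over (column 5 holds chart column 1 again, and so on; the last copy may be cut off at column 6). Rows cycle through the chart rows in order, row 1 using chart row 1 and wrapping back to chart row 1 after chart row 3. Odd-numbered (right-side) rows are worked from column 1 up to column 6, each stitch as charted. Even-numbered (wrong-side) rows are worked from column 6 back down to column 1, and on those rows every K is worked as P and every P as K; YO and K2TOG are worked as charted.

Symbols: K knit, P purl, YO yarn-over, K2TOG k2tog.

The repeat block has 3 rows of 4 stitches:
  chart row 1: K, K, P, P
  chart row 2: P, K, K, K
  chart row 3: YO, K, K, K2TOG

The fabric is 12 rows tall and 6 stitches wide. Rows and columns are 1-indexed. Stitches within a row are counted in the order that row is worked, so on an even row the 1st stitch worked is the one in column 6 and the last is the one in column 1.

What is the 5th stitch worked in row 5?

Result:
P

Derivation:
Row 5 uses chart row ((5-1) mod 3)+1 = 2. Row 5 is odd, so RS.
Chart row 2 tiled across columns 1-6: P K K K P K
RS row: no reversal, no swap; stitch n worked = column n.
The 5th stitch worked is P.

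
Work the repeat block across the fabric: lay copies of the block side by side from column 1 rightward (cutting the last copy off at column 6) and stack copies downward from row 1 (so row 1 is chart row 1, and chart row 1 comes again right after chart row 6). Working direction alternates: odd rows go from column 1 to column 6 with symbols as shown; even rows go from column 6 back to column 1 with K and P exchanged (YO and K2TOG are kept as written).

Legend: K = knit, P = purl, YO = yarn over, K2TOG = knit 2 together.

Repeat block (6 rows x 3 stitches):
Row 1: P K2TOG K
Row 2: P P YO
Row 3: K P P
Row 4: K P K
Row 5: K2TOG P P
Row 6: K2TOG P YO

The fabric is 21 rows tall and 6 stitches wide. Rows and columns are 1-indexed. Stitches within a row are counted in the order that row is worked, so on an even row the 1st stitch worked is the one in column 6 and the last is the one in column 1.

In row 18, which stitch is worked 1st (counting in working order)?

== STITCH ==
YO

Derivation:
Row 18 uses chart row ((18-1) mod 6)+1 = 6. Row 18 is even, so WS.
Chart row 6 tiled across columns 1-6: K2TOG P YO K2TOG P YO
Wrong side: read the tiled row from column 6 down to 1 and exchange K with P (leave YO, K2TOG).
Row 18 as worked: YO K K2TOG YO K K2TOG
The 1st stitch worked is YO.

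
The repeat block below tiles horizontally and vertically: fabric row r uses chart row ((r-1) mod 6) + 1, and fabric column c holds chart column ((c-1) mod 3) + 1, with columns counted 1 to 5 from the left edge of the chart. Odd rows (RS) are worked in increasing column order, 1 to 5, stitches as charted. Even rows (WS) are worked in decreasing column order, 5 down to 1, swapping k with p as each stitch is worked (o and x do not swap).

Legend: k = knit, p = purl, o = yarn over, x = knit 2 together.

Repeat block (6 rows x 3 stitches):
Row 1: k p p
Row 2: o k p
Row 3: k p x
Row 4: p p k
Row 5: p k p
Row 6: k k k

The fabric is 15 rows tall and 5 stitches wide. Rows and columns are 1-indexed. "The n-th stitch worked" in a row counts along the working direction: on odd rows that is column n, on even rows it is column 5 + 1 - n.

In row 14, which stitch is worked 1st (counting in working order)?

For row 14: chart row = ((14-1) mod 6) + 1 = 2; this is a WS (even) row.
Chart row 2 tiled across columns 1-5: o k p o k
WS row: flip the tiled sequence (start at column 5) and apply k<->p; o and x stay.
Row 14 as worked: p o k p o
The 1st stitch worked is p.

Result:
p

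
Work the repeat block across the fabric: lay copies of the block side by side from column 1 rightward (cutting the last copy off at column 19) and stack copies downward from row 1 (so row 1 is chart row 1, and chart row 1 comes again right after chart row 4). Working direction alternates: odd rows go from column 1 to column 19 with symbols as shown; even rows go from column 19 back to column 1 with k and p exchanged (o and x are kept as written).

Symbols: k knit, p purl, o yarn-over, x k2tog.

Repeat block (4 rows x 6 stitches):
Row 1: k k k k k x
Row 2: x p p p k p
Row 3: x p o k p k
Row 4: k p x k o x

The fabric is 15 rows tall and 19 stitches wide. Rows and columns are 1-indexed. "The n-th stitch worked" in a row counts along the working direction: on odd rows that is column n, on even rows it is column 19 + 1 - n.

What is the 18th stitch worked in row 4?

For row 4: chart row = ((4-1) mod 4) + 1 = 4; this is a WS (even) row.
Chart row 4 tiled across columns 1-19: k p x k o x k p x k o x k p x k o x k
WS row: flip the tiled sequence (start at column 19) and apply k<->p; o and x stay.
Row 4 as worked: p x o p x k p x o p x k p x o p x k p
Stitch 18 in working order -> k

Result:
k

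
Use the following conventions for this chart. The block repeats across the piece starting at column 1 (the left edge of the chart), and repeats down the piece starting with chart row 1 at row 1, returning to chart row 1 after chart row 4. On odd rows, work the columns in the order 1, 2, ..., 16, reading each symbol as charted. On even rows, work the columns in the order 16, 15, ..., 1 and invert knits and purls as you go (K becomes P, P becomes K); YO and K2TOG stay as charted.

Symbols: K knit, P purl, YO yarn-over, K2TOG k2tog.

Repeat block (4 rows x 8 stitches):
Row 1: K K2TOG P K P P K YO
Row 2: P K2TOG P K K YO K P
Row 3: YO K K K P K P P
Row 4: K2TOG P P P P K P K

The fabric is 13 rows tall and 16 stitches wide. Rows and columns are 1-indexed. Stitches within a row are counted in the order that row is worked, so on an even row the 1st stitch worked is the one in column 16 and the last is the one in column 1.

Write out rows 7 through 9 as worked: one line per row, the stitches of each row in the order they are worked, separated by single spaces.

Result:
YO K K K P K P P YO K K K P K P P
P K P K K K K K2TOG P K P K K K K K2TOG
K K2TOG P K P P K YO K K2TOG P K P P K YO

Derivation:
Row 7: chart row 3, RS - tile across columns 1-16 and work as-is.
Row 8: chart row 4, WS - tiled (columns 1-16): K2TOG P P P P K P K K2TOG P P P P K P K; work from column 16 back to 1 with K<->P swapped.
Row 9: chart row 1, RS - tile across columns 1-16 and work as-is.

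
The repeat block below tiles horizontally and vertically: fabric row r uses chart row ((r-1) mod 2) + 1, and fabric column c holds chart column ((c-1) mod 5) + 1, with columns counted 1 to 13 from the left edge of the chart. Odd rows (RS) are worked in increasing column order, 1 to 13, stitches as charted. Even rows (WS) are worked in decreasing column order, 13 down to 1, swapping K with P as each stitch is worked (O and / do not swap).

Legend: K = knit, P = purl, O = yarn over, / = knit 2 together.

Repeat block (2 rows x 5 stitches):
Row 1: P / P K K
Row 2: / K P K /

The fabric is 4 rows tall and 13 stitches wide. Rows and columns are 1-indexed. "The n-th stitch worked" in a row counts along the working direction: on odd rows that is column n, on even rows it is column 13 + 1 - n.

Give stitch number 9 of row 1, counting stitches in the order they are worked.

Row 1 uses chart row ((1-1) mod 2)+1 = 1. Row 1 is odd, so RS.
Chart row 1 tiled across columns 1-13: P / P K K P / P K K P / P
RS row: no reversal, no swap; stitch n worked = column n.
The 9th stitch worked is K.

Stitch:
K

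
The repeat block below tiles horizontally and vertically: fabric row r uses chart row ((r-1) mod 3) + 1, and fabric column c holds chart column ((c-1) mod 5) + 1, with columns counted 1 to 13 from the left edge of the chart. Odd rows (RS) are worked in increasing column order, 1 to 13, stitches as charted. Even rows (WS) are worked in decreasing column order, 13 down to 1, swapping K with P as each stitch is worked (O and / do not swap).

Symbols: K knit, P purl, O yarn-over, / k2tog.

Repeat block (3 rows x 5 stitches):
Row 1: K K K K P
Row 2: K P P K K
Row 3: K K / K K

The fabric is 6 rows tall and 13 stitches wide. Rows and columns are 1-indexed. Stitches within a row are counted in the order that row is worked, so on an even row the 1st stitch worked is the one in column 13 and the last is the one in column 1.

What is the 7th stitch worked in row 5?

Result:
P

Derivation:
Row 5 uses chart row ((5-1) mod 3)+1 = 2. Row 5 is odd, so RS.
Chart row 2 tiled across columns 1-13: K P P K K K P P K K K P P
RS row: no reversal, no swap; stitch n worked = column n.
Counting 7 along the worked row gives P.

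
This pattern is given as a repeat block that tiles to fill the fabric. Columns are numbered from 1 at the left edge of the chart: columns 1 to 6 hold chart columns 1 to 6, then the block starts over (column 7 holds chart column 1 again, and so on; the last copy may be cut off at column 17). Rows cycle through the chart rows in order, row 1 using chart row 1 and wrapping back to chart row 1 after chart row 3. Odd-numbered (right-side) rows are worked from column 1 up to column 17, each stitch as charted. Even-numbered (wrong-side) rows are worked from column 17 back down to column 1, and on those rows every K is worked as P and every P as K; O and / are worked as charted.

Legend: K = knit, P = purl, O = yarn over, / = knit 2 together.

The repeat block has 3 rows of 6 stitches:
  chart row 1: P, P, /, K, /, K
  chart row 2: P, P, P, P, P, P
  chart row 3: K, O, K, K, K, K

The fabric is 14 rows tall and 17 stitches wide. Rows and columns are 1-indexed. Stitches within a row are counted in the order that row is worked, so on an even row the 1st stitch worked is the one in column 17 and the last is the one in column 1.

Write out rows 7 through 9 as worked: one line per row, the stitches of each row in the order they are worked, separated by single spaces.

Row 7: chart row 1, RS - tile across columns 1-17 and work as-is.
Row 8: chart row 2, WS - tiled (columns 1-17): P P P P P P P P P P P P P P P P P; work from column 17 back to 1 with K<->P swapped.
Row 9: chart row 3, RS - tile across columns 1-17 and work as-is.

Rows as worked:
P P / K / K P P / K / K P P / K /
K K K K K K K K K K K K K K K K K
K O K K K K K O K K K K K O K K K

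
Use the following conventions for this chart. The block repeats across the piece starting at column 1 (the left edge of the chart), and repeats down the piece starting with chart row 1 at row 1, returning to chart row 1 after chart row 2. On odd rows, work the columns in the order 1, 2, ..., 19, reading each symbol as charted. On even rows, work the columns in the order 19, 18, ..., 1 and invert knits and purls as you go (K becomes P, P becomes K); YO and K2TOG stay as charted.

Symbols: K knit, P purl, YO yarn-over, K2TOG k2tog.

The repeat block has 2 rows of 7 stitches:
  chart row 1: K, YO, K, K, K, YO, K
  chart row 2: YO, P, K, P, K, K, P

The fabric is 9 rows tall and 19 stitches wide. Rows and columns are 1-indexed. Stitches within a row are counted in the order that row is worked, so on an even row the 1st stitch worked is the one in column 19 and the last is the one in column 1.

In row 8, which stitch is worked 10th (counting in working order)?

Row 8: (8-1) mod 2 = 1, so use chart row 2. Even row -> WS.
Chart row 2 tiled across columns 1-19: YO P K P K K P YO P K P K K P YO P K P K
WS row: flip the tiled sequence (start at column 19) and apply K<->P; YO and K2TOG stay.
Row 8 as worked: P K P K YO K P P K P K YO K P P K P K YO
Counting 10 along the worked row gives P.

Result:
P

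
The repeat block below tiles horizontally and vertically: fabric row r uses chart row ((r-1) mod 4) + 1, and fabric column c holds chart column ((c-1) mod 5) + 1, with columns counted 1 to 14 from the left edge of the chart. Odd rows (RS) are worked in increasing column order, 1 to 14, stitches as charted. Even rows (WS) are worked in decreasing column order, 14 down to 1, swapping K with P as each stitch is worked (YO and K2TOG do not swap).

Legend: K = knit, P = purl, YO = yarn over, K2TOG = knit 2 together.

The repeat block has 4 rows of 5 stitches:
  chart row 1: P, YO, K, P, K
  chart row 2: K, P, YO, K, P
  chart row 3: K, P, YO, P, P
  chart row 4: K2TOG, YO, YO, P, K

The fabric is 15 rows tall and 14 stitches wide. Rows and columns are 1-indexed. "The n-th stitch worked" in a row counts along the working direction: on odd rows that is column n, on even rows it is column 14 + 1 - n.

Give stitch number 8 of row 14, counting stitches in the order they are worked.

== STITCH ==
K

Derivation:
Row 14 uses chart row ((14-1) mod 4)+1 = 2. Row 14 is even, so WS.
Chart row 2 tiled across columns 1-14: K P YO K P K P YO K P K P YO K
WS row: flip the tiled sequence (start at column 14) and apply K<->P; YO and K2TOG stay.
Row 14 as worked: P YO K P K P YO K P K P YO K P
The 8th stitch worked is K.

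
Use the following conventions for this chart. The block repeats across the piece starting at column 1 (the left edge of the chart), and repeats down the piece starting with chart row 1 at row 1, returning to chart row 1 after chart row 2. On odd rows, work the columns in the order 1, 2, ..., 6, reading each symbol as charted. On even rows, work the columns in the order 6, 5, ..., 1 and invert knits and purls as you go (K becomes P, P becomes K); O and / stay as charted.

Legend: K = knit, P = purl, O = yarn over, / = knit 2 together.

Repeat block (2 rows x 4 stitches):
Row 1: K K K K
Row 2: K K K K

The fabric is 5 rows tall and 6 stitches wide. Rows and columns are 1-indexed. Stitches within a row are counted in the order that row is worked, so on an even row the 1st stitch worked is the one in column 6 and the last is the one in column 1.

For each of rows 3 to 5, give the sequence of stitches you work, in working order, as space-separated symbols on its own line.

== ROWS AS WORKED ==
K K K K K K
P P P P P P
K K K K K K

Derivation:
Row 3: chart row 1, RS - tile across columns 1-6 and work as-is.
Row 4: chart row 2, WS - tiled (columns 1-6): K K K K K K; work from column 6 back to 1 with K<->P swapped.
Row 5: chart row 1, RS - tile across columns 1-6 and work as-is.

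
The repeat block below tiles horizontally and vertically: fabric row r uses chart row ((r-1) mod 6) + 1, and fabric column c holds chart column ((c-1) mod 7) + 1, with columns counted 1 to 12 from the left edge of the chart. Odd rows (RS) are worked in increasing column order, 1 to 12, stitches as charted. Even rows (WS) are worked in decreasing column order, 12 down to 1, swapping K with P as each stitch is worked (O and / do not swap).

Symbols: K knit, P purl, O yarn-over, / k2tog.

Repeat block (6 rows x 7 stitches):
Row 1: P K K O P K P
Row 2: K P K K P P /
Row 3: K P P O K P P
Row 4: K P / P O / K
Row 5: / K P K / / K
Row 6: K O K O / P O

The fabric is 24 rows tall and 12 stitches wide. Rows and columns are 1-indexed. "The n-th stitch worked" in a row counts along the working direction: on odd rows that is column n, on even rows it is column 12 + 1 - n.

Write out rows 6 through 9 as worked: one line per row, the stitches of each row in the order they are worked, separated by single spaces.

Row 6: chart row 6, WS - tiled (columns 1-12): K O K O / P O K O K O /; work from column 12 back to 1 with K<->P swapped.
Row 7: chart row 1, RS - tile across columns 1-12 and work as-is.
Row 8: chart row 2, WS - tiled (columns 1-12): K P K K P P / K P K K P; work from column 12 back to 1 with K<->P swapped.
Row 9: chart row 3, RS - tile across columns 1-12 and work as-is.

Result:
/ O P O P O K / O P O P
P K K O P K P P K K O P
K P P K P / K K P P K P
K P P O K P P K P P O K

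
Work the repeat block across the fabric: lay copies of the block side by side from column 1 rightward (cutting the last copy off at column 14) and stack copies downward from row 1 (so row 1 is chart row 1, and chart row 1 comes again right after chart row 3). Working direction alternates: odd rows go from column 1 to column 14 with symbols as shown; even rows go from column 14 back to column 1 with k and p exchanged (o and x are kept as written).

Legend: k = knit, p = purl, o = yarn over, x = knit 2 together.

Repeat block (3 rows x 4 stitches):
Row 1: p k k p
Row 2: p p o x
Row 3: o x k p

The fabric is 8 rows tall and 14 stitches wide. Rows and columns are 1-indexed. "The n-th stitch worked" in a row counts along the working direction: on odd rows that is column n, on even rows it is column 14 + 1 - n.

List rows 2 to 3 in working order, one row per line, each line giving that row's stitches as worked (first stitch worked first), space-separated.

Row 2: chart row 2, WS - tiled (columns 1-14): p p o x p p o x p p o x p p; work from column 14 back to 1 with k<->p swapped.
Row 3: chart row 3, RS - tile across columns 1-14 and work as-is.

== ROWS AS WORKED ==
k k x o k k x o k k x o k k
o x k p o x k p o x k p o x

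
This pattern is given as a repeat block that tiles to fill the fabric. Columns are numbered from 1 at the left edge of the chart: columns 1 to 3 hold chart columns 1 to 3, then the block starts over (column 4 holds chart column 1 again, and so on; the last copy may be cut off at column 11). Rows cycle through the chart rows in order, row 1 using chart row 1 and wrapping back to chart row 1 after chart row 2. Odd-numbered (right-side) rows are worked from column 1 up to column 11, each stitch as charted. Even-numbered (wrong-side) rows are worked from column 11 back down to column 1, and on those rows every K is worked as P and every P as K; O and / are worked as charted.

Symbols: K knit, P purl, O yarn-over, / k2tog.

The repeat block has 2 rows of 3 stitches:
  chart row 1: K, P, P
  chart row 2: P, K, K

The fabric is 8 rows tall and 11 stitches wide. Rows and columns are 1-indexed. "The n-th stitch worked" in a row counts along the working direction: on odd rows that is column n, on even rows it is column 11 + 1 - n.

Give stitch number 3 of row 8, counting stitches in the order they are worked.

Result:
P

Derivation:
For row 8: chart row = ((8-1) mod 2) + 1 = 2; this is a WS (even) row.
Chart row 2 tiled across columns 1-11: P K K P K K P K K P K
Wrong side: read the tiled row from column 11 down to 1 and exchange K with P (leave O, /).
Row 8 as worked: P K P P K P P K P P K
Stitch 3 in working order -> P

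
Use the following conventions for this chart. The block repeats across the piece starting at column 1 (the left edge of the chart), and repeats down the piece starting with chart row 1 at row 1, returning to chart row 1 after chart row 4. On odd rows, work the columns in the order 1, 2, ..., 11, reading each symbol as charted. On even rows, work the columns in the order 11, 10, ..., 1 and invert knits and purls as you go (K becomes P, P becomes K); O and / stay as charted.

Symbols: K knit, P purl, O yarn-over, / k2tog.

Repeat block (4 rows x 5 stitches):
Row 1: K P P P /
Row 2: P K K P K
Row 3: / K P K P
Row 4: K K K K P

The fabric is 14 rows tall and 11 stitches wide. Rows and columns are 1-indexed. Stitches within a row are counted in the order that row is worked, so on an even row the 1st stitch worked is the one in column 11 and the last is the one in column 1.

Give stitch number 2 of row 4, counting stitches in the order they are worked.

Stitch:
K

Derivation:
For row 4: chart row = ((4-1) mod 4) + 1 = 4; this is a WS (even) row.
Chart row 4 tiled across columns 1-11: K K K K P K K K K P K
WS: work from column 11 back to column 1 (reverse the tiled row), swapping K<->P (O and / unchanged).
Row 4 as worked: P K P P P P K P P P P
The 2nd stitch worked is K.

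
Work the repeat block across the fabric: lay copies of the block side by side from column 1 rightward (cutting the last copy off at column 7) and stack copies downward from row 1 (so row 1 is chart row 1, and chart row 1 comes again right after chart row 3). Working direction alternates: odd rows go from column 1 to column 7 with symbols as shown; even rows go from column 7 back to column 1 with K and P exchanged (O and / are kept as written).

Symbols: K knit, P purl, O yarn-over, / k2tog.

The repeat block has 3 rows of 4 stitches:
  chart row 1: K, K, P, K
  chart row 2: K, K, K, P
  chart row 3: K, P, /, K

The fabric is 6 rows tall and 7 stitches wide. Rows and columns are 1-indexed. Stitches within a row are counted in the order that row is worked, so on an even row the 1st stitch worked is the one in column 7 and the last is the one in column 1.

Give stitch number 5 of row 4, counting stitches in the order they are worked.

Row 4: (4-1) mod 3 = 0, so use chart row 1. Even row -> WS.
Chart row 1 tiled across columns 1-7: K K P K K K P
Wrong side: read the tiled row from column 7 down to 1 and exchange K with P (leave O, /).
Row 4 as worked: K P P P K P P
Counting 5 along the worked row gives K.

== STITCH ==
K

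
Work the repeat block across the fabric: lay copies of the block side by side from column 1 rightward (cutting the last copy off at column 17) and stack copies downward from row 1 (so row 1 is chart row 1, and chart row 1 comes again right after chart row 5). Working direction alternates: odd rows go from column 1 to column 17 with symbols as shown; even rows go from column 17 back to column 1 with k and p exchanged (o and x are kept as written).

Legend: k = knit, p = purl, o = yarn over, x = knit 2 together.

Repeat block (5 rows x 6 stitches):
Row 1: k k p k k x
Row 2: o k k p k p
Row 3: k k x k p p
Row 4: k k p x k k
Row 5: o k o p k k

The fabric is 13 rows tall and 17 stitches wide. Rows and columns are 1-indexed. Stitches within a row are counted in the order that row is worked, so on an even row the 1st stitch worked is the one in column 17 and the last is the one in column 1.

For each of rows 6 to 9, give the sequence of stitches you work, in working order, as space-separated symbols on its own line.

Row 6: chart row 1, WS - tiled (columns 1-17): k k p k k x k k p k k x k k p k k; work from column 17 back to 1 with k<->p swapped.
Row 7: chart row 2, RS - tile across columns 1-17 and work as-is.
Row 8: chart row 3, WS - tiled (columns 1-17): k k x k p p k k x k p p k k x k p; work from column 17 back to 1 with k<->p swapped.
Row 9: chart row 4, RS - tile across columns 1-17 and work as-is.

Result:
p p k p p x p p k p p x p p k p p
o k k p k p o k k p k p o k k p k
k p x p p k k p x p p k k p x p p
k k p x k k k k p x k k k k p x k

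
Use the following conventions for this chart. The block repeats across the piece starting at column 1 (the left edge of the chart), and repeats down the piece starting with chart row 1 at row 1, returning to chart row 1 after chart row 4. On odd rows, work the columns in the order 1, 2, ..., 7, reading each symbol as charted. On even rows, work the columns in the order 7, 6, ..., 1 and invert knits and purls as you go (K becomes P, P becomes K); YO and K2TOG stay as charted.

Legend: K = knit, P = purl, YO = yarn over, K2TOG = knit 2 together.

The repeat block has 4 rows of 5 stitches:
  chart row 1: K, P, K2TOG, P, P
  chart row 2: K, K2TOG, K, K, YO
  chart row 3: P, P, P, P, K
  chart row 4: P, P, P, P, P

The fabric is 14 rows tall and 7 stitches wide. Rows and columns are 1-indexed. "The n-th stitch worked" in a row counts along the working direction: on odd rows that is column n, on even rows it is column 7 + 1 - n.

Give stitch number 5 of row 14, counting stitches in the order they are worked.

Row 14: (14-1) mod 4 = 1, so use chart row 2. Even row -> WS.
Chart row 2 tiled across columns 1-7: K K2TOG K K YO K K2TOG
WS: work from column 7 back to column 1 (reverse the tiled row), swapping K<->P (YO and K2TOG unchanged).
Row 14 as worked: K2TOG P YO P P K2TOG P
Counting 5 along the worked row gives P.

Stitch:
P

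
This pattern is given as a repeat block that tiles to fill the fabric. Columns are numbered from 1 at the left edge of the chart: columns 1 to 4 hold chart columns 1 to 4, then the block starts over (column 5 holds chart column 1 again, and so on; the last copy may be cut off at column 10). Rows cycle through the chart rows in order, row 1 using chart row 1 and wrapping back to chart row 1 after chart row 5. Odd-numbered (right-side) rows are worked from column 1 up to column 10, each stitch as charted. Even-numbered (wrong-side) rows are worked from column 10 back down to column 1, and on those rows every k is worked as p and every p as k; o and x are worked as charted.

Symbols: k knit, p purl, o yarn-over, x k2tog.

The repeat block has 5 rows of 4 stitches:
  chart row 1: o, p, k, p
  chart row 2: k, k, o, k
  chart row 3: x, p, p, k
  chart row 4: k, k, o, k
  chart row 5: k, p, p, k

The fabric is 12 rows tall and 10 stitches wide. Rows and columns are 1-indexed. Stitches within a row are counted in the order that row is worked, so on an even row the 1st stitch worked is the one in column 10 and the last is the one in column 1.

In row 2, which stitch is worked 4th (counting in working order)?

== STITCH ==
o

Derivation:
Row 2: (2-1) mod 5 = 1, so use chart row 2. Even row -> WS.
Chart row 2 tiled across columns 1-10: k k o k k k o k k k
Wrong side: read the tiled row from column 10 down to 1 and exchange k with p (leave o, x).
Row 2 as worked: p p p o p p p o p p
The 4th stitch worked is o.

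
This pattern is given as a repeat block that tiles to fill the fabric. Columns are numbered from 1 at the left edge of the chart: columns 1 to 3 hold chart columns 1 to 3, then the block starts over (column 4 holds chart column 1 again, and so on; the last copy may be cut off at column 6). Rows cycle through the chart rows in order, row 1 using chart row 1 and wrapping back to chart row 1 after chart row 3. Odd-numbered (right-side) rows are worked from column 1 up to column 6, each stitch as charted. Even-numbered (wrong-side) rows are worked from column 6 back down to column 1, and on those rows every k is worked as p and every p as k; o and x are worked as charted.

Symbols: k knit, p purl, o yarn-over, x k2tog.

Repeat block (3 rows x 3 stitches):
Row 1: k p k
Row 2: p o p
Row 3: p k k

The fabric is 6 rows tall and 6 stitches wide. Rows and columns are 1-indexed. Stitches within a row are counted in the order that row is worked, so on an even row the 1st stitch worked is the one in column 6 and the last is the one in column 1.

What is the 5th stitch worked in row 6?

Row 6: (6-1) mod 3 = 2, so use chart row 3. Even row -> WS.
Chart row 3 tiled across columns 1-6: p k k p k k
WS: work from column 6 back to column 1 (reverse the tiled row), swapping k<->p (o and x unchanged).
Row 6 as worked: p p k p p k
The 5th stitch worked is p.

Stitch:
p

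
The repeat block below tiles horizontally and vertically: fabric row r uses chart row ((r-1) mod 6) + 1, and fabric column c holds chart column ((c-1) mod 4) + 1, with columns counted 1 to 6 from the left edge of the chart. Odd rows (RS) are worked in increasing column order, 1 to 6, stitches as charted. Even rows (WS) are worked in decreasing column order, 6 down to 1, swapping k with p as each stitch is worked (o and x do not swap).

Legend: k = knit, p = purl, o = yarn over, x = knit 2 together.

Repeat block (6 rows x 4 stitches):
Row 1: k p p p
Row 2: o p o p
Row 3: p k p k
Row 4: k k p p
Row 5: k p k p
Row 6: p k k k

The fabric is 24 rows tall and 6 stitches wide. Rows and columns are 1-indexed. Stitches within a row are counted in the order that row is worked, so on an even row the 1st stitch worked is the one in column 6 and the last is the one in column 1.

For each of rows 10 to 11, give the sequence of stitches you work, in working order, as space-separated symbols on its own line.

== ROWS AS WORKED ==
p p k k p p
k p k p k p

Derivation:
Row 10: chart row 4, WS - tiled (columns 1-6): k k p p k k; work from column 6 back to 1 with k<->p swapped.
Row 11: chart row 5, RS - tile across columns 1-6 and work as-is.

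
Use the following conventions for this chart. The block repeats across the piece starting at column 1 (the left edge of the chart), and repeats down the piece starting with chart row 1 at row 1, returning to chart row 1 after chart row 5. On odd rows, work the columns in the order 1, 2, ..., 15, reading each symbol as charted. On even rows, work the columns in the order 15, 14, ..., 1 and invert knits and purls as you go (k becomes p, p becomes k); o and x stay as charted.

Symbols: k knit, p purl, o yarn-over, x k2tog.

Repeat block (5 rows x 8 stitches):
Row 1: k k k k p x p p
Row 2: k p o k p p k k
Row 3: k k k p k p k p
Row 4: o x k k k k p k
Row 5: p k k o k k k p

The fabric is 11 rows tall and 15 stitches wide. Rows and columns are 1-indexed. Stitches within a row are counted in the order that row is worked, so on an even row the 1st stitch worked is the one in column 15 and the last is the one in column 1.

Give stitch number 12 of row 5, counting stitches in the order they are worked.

Result:
o

Derivation:
Row 5: (5-1) mod 5 = 4, so use chart row 5. Odd row -> RS.
Chart row 5 tiled across columns 1-15: p k k o k k k p p k k o k k k
RS: work column 1 to column 15, symbols as charted — the tiled row is the row as worked.
Counting 12 along the worked row gives o.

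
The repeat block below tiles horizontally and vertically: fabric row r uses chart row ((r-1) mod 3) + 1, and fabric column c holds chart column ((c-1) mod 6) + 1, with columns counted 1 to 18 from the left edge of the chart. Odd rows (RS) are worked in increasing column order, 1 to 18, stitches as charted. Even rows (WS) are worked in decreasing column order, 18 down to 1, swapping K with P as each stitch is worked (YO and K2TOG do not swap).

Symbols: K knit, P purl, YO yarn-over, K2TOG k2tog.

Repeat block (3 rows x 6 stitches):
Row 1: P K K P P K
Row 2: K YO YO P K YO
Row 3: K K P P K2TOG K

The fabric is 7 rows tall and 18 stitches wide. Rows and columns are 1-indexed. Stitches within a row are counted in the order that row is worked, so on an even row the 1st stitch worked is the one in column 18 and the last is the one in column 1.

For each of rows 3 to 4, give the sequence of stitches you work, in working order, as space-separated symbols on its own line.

Row 3: chart row 3, RS - tile across columns 1-18 and work as-is.
Row 4: chart row 1, WS - tiled (columns 1-18): P K K P P K P K K P P K P K K P P K; work from column 18 back to 1 with K<->P swapped.

Result:
K K P P K2TOG K K K P P K2TOG K K K P P K2TOG K
P K K P P K P K K P P K P K K P P K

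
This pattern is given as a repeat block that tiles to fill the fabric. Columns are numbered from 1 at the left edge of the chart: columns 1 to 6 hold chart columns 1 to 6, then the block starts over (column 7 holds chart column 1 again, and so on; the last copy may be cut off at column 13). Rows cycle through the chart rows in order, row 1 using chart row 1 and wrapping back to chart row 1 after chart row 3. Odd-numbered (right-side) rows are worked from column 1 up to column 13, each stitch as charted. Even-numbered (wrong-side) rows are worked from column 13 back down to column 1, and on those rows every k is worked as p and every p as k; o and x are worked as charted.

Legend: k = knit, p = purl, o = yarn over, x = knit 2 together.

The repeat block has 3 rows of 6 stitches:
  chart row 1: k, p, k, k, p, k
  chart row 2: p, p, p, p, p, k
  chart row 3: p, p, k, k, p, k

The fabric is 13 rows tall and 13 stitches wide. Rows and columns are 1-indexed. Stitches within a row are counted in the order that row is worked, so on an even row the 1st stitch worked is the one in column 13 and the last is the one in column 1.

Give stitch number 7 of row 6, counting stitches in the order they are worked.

Stitch:
k

Derivation:
Row 6 uses chart row ((6-1) mod 3)+1 = 3. Row 6 is even, so WS.
Chart row 3 tiled across columns 1-13: p p k k p k p p k k p k p
Wrong side: read the tiled row from column 13 down to 1 and exchange k with p (leave o, x).
Row 6 as worked: k p k p p k k p k p p k k
The 7th stitch worked is k.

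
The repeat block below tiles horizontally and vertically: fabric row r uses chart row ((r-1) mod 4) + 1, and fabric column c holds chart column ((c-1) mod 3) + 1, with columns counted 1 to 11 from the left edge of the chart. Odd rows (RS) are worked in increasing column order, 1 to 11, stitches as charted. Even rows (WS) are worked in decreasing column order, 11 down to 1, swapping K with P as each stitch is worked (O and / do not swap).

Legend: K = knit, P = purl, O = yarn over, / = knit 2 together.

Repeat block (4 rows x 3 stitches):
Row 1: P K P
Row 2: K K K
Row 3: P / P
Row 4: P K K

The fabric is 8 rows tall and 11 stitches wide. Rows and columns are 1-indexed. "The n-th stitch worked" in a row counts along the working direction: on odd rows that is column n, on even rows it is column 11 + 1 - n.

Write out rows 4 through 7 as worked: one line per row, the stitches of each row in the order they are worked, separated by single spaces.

== ROWS AS WORKED ==
P K P P K P P K P P K
P K P P K P P K P P K
P P P P P P P P P P P
P / P P / P P / P P /

Derivation:
Row 4: chart row 4, WS - tiled (columns 1-11): P K K P K K P K K P K; work from column 11 back to 1 with K<->P swapped.
Row 5: chart row 1, RS - tile across columns 1-11 and work as-is.
Row 6: chart row 2, WS - tiled (columns 1-11): K K K K K K K K K K K; work from column 11 back to 1 with K<->P swapped.
Row 7: chart row 3, RS - tile across columns 1-11 and work as-is.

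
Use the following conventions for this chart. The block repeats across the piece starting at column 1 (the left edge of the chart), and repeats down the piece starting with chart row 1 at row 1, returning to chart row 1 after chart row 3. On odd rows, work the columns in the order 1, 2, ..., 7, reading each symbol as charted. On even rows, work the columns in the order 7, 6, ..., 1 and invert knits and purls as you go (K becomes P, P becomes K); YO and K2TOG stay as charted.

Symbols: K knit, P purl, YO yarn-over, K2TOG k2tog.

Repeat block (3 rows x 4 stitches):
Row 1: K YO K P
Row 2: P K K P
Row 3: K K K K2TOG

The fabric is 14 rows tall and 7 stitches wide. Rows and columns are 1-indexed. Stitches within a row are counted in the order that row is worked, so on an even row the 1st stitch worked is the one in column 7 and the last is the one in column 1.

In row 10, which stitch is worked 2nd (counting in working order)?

Row 10: (10-1) mod 3 = 0, so use chart row 1. Even row -> WS.
Chart row 1 tiled across columns 1-7: K YO K P K YO K
WS row: flip the tiled sequence (start at column 7) and apply K<->P; YO and K2TOG stay.
Row 10 as worked: P YO P K P YO P
The 2nd stitch worked is YO.

== STITCH ==
YO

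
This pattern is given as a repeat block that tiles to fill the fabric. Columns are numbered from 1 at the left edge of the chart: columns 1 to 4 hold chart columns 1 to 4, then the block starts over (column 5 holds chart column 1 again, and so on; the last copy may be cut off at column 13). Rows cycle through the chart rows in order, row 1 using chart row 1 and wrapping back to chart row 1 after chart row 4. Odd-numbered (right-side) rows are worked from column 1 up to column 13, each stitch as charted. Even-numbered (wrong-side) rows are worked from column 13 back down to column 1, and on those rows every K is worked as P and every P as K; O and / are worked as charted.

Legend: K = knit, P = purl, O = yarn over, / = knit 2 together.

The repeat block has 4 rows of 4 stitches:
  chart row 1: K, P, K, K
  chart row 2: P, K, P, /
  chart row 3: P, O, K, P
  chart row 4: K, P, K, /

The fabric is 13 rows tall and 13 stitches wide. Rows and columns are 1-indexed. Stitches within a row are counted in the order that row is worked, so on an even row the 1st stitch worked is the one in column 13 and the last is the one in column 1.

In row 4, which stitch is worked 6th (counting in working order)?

Row 4 uses chart row ((4-1) mod 4)+1 = 4. Row 4 is even, so WS.
Chart row 4 tiled across columns 1-13: K P K / K P K / K P K / K
WS: work from column 13 back to column 1 (reverse the tiled row), swapping K<->P (O and / unchanged).
Row 4 as worked: P / P K P / P K P / P K P
Stitch 6 in working order -> /

== STITCH ==
/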